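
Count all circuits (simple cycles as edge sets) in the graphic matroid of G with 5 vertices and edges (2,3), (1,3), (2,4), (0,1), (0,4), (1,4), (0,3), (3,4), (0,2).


A circuit in a graphic matroid = edge set of a simple cycle.
G has 5 vertices and 9 edges.
Enumerating all minimal edge subsets forming cycles...
Total circuits found: 22.

22


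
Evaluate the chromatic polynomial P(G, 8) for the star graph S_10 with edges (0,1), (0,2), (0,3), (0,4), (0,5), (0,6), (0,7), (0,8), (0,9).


P(tree, k) = k * (k-1)^(9) for any tree on 10 vertices.
P(8) = 8 * 7^9 = 8 * 40353607 = 322828856.

322828856


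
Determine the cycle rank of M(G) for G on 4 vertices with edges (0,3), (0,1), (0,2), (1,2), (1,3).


Cycle rank (nullity) = |E| - r(M) = |E| - (|V| - c).
|E| = 5, |V| = 4, c = 1.
Nullity = 5 - (4 - 1) = 5 - 3 = 2.

2


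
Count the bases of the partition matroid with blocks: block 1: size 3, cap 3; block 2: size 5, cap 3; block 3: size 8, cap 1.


A basis picks exactly ci elements from block i.
Number of bases = product of C(|Si|, ci).
= C(3,3) * C(5,3) * C(8,1)
= 1 * 10 * 8
= 80.

80


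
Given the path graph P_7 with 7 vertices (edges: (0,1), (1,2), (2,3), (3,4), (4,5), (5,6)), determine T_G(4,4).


A path on 7 vertices is a tree with 6 edges.
T(x,y) = x^(6) for any tree.
T(4,4) = 4^6 = 4096.

4096


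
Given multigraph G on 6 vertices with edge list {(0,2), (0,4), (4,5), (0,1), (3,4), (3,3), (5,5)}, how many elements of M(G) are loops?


In a graphic matroid, a loop is a self-loop edge (u,u) with rank 0.
Examining all 7 edges for self-loops...
Self-loops found: (3,3), (5,5)
Number of loops = 2.

2


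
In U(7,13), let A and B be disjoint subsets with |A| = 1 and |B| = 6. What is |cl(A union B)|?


|A union B| = 1 + 6 = 7 (disjoint).
In U(7,13), cl(S) = S if |S| < 7, else cl(S) = E.
Since 7 >= 7, cl(A union B) = E.
|cl(A union B)| = 13.

13


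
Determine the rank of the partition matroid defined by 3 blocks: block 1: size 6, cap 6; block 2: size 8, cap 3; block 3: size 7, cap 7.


Rank of a partition matroid = sum of min(|Si|, ci) for each block.
= min(6,6) + min(8,3) + min(7,7)
= 6 + 3 + 7
= 16.

16


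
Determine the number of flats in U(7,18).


Flats of U(7,18): every subset of size < 7 is a flat, plus E itself.
Count = (18 choose 0) + (18 choose 1) + (18 choose 2) + (18 choose 3) + (18 choose 4) + (18 choose 5) + (18 choose 6) + 1
     = 1 + 18 + 153 + 816 + 3060 + 8568 + 18564 + 1
     = 31181.

31181


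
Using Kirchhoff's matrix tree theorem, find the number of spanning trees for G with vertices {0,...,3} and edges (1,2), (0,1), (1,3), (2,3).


By Kirchhoff's matrix tree theorem, the number of spanning trees equals
the determinant of any cofactor of the Laplacian matrix L.
G has 4 vertices and 4 edges.
Computing the (3 x 3) cofactor determinant gives 3.

3


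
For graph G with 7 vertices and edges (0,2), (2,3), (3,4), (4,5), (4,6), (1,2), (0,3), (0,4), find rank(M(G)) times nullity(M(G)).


r(M) = |V| - c = 7 - 1 = 6.
nullity = |E| - r(M) = 8 - 6 = 2.
Product = 6 * 2 = 12.

12


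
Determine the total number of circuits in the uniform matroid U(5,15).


In U(5,15), circuits are the (6)-element subsets.
Any set of 6 elements is dependent, and removing any one element gives
an independent set of size 5, so it is a minimal dependent set.
Number of circuits = (15 choose 6) = 5005.

5005


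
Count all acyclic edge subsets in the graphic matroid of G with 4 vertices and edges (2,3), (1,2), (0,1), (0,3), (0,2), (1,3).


An independent set in a graphic matroid is an acyclic edge subset.
G has 4 vertices and 6 edges.
Enumerate all 2^6 = 64 subsets, checking for acyclicity.
Total independent sets = 38.

38


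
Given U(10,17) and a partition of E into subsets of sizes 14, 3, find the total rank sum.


r(Ai) = min(|Ai|, 10) for each part.
Sum = min(14,10) + min(3,10)
    = 10 + 3
    = 13.

13


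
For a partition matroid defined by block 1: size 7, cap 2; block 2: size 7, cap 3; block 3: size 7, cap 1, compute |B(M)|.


A basis picks exactly ci elements from block i.
Number of bases = product of C(|Si|, ci).
= C(7,2) * C(7,3) * C(7,1)
= 21 * 35 * 7
= 5145.

5145


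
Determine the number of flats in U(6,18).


Flats of U(6,18): every subset of size < 6 is a flat, plus E itself.
Count = C(18,0) + C(18,1) + C(18,2) + C(18,3) + C(18,4) + C(18,5) + 1
     = 1 + 18 + 153 + 816 + 3060 + 8568 + 1
     = 12617.

12617


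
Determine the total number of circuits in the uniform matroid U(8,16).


In U(8,16), circuits are the (9)-element subsets.
Any set of 9 elements is dependent, and removing any one element gives
an independent set of size 8, so it is a minimal dependent set.
Number of circuits = (16 choose 9) = 11440.

11440


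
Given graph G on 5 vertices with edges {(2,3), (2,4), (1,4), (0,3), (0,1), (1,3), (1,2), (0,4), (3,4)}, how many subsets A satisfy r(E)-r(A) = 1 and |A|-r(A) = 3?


R(x,y) = sum over A in 2^E of x^(r(E)-r(A)) * y^(|A|-r(A)).
G has 5 vertices, 9 edges. r(E) = 4.
Enumerate all 2^9 = 512 subsets.
Count subsets with r(E)-r(A)=1 and |A|-r(A)=3: 2.

2


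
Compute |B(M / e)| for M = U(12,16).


Contracting e from U(12,16) gives U(11,15).
Bases of U(11,15) = C(15,11) = 1365.

1365


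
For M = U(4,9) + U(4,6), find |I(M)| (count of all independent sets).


For a direct sum, |I(M1+M2)| = |I(M1)| * |I(M2)|.
|I(U(4,9))| = sum C(9,k) for k=0..4 = 256.
|I(U(4,6))| = sum C(6,k) for k=0..4 = 57.
Total = 256 * 57 = 14592.

14592


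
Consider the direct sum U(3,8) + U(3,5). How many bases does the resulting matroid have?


Bases of a direct sum M1 + M2: |B| = |B(M1)| * |B(M2)|.
|B(U(3,8))| = C(8,3) = 56.
|B(U(3,5))| = C(5,3) = 10.
Total bases = 56 * 10 = 560.

560


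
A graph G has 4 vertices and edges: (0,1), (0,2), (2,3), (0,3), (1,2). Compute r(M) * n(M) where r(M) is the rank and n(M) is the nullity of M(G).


r(M) = |V| - c = 4 - 1 = 3.
nullity = |E| - r(M) = 5 - 3 = 2.
Product = 3 * 2 = 6.

6


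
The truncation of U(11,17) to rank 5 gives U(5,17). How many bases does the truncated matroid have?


Truncating U(11,17) to rank 5 gives U(5,17).
Bases of U(5,17) are all 5-element subsets of 17 elements.
Number of bases = C(17,5) = 17! / (5! * 12!) = 6188.

6188


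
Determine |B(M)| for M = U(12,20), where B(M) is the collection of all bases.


Bases of U(12,20) are all 12-element subsets of the 20-element ground set.
Number of bases = C(20,12).
(20 choose 12) = 125970.

125970


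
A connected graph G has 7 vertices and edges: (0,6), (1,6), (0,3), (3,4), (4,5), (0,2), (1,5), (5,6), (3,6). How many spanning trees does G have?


By Kirchhoff's matrix tree theorem, the number of spanning trees equals
the determinant of any cofactor of the Laplacian matrix L.
G has 7 vertices and 9 edges.
Computing the (6 x 6) cofactor determinant gives 30.

30


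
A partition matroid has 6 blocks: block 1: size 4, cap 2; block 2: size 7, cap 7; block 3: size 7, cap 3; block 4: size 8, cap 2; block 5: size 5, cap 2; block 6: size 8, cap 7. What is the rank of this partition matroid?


Rank of a partition matroid = sum of min(|Si|, ci) for each block.
= min(4,2) + min(7,7) + min(7,3) + min(8,2) + min(5,2) + min(8,7)
= 2 + 7 + 3 + 2 + 2 + 7
= 23.

23


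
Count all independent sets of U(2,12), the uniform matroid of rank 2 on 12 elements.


Independent sets of U(2,12) are all subsets of size <= 2.
Count = (12 choose 0) + (12 choose 1) + (12 choose 2)
     = 1 + 12 + 66
     = 79.

79


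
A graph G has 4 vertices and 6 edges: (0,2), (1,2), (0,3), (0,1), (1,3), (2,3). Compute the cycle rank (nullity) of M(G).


Cycle rank (nullity) = |E| - r(M) = |E| - (|V| - c).
|E| = 6, |V| = 4, c = 1.
Nullity = 6 - (4 - 1) = 6 - 3 = 3.

3


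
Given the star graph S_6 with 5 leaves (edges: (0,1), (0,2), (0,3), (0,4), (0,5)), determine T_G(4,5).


A star on 6 vertices is a tree with 5 edges.
T(x,y) = x^(5) for any tree.
T(4,5) = 4^5 = 1024.

1024


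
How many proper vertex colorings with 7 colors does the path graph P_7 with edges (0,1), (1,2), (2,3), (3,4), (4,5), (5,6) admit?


P(P_7, k) = k * (k-1)^(6).
P(7) = 7 * 6^6 = 7 * 46656 = 326592.

326592


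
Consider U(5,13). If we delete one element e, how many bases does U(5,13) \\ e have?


Deleting e from U(5,13) gives U(5,12) since n > r.
Bases of U(5,12) = (12 choose 5) = 792.

792


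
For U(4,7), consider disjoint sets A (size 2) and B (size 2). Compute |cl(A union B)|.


|A union B| = 2 + 2 = 4 (disjoint).
In U(4,7), cl(S) = S if |S| < 4, else cl(S) = E.
Since 4 >= 4, cl(A union B) = E.
|cl(A union B)| = 7.

7


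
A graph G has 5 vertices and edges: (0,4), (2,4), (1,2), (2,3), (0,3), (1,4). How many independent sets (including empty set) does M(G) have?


An independent set in a graphic matroid is an acyclic edge subset.
G has 5 vertices and 6 edges.
Enumerate all 2^6 = 64 subsets, checking for acyclicity.
Total independent sets = 52.

52


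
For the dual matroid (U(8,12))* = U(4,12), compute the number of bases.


The dual of U(r,n) is U(n-r, n) = U(4,12).
Bases of U(4,12) are all (4)-element subsets.
|B(M*)| = (12 choose 4) = 495.

495


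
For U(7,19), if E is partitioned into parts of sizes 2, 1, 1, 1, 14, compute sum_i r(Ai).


r(Ai) = min(|Ai|, 7) for each part.
Sum = min(2,7) + min(1,7) + min(1,7) + min(1,7) + min(14,7)
    = 2 + 1 + 1 + 1 + 7
    = 12.

12


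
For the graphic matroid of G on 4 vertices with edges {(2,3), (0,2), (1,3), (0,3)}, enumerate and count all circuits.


A circuit in a graphic matroid = edge set of a simple cycle.
G has 4 vertices and 4 edges.
Enumerating all minimal edge subsets forming cycles...
Total circuits found: 1.

1


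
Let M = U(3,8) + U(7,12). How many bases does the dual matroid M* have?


(M1+M2)* = M1* + M2*.
M1* = U(5,8), bases: C(8,5) = 56.
M2* = U(5,12), bases: C(12,5) = 792.
|B(M*)| = 56 * 792 = 44352.

44352


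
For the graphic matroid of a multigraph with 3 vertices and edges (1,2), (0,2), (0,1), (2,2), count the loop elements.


In a graphic matroid, a loop is a self-loop edge (u,u) with rank 0.
Examining all 4 edges for self-loops...
Self-loops found: (2,2)
Number of loops = 1.

1


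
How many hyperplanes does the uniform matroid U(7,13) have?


Hyperplanes of U(7,13) are flats of rank 6.
In a uniform matroid, these are exactly the (6)-element subsets.
Count = C(13,6) = 13! / (6! * 7!) = 1716.

1716


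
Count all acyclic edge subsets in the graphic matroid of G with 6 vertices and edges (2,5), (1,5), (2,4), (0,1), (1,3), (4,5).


An independent set in a graphic matroid is an acyclic edge subset.
G has 6 vertices and 6 edges.
Enumerate all 2^6 = 64 subsets, checking for acyclicity.
Total independent sets = 56.

56


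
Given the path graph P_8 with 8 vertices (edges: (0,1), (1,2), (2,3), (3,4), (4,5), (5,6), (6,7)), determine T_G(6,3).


A path on 8 vertices is a tree with 7 edges.
T(x,y) = x^(7) for any tree.
T(6,3) = 6^7 = 279936.

279936


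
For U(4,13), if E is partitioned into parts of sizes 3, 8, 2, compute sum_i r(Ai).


r(Ai) = min(|Ai|, 4) for each part.
Sum = min(3,4) + min(8,4) + min(2,4)
    = 3 + 4 + 2
    = 9.

9


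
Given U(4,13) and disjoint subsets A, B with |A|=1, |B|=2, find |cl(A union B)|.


|A union B| = 1 + 2 = 3 (disjoint).
In U(4,13), cl(S) = S if |S| < 4, else cl(S) = E.
Since 3 < 4, cl(A union B) = A union B.
|cl(A union B)| = 3.

3


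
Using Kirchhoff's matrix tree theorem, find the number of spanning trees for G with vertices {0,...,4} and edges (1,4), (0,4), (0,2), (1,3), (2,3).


By Kirchhoff's matrix tree theorem, the number of spanning trees equals
the determinant of any cofactor of the Laplacian matrix L.
G has 5 vertices and 5 edges.
Computing the (4 x 4) cofactor determinant gives 5.

5


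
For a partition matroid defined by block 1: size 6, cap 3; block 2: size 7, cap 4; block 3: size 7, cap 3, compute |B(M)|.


A basis picks exactly ci elements from block i.
Number of bases = product of C(|Si|, ci).
= C(6,3) * C(7,4) * C(7,3)
= 20 * 35 * 35
= 24500.

24500


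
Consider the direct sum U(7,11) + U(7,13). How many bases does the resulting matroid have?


Bases of a direct sum M1 + M2: |B| = |B(M1)| * |B(M2)|.
|B(U(7,11))| = C(11,7) = 330.
|B(U(7,13))| = C(13,7) = 1716.
Total bases = 330 * 1716 = 566280.

566280


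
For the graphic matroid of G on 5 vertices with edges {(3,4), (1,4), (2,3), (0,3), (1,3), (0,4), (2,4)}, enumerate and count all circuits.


A circuit in a graphic matroid = edge set of a simple cycle.
G has 5 vertices and 7 edges.
Enumerating all minimal edge subsets forming cycles...
Total circuits found: 6.

6


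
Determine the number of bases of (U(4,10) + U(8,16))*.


(M1+M2)* = M1* + M2*.
M1* = U(6,10), bases: C(10,6) = 210.
M2* = U(8,16), bases: C(16,8) = 12870.
|B(M*)| = 210 * 12870 = 2702700.

2702700


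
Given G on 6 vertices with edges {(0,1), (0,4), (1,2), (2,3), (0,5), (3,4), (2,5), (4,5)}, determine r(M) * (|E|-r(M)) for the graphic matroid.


r(M) = |V| - c = 6 - 1 = 5.
nullity = |E| - r(M) = 8 - 5 = 3.
Product = 5 * 3 = 15.

15


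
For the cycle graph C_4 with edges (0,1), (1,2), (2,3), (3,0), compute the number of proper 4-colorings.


P(C_4, k) = (k-1)^4 + (-1)^4*(k-1).
P(4) = (3)^4 + 3
= 81 + 3 = 84.

84


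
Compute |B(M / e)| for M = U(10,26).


Contracting e from U(10,26) gives U(9,25).
Bases of U(9,25) = C(25,9) = 25! / (9! * 16!) = 2042975.

2042975


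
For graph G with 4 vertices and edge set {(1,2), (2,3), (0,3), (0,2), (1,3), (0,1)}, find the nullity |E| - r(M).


Cycle rank (nullity) = |E| - r(M) = |E| - (|V| - c).
|E| = 6, |V| = 4, c = 1.
Nullity = 6 - (4 - 1) = 6 - 3 = 3.

3


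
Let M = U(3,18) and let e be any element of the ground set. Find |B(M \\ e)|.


Deleting e from U(3,18) gives U(3,17) since n > r.
Bases of U(3,17) = C(17,3) = (17 * 16 * 15) / (1 * 2 * 3) = 680.

680


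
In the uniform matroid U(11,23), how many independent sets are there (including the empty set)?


Independent sets of U(11,23) are all subsets of size <= 11.
Count = C(23,0) + C(23,1) + C(23,2) + C(23,3) + C(23,4) + C(23,5) + C(23,6) + C(23,7) + C(23,8) + C(23,9) + C(23,10) + C(23,11)
     = 1 + 23 + 253 + 1771 + 8855 + 33649 + 100947 + 245157 + 490314 + 817190 + 1144066 + 1352078
     = 4194304.

4194304


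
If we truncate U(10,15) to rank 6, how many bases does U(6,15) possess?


Truncating U(10,15) to rank 6 gives U(6,15).
Bases of U(6,15) are all 6-element subsets of 15 elements.
Number of bases = C(15,6) = 5005.

5005


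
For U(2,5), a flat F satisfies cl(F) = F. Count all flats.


Flats of U(2,5): every subset of size < 2 is a flat, plus E itself.
Count = C(5,0) + C(5,1) + 1
     = 1 + 5 + 1
     = 7.

7


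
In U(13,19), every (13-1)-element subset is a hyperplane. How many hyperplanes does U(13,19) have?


Hyperplanes of U(13,19) are flats of rank 12.
In a uniform matroid, these are exactly the (12)-element subsets.
Count = (19 choose 12) = 50388.

50388


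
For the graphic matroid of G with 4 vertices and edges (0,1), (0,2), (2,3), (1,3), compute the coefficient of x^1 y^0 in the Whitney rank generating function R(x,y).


R(x,y) = sum over A in 2^E of x^(r(E)-r(A)) * y^(|A|-r(A)).
G has 4 vertices, 4 edges. r(E) = 3.
Enumerate all 2^4 = 16 subsets.
Count subsets with r(E)-r(A)=1 and |A|-r(A)=0: 6.

6


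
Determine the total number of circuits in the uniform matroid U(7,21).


In U(7,21), circuits are the (8)-element subsets.
Any set of 8 elements is dependent, and removing any one element gives
an independent set of size 7, so it is a minimal dependent set.
Number of circuits = C(21,8) = 21! / (8! * 13!) = 203490.

203490


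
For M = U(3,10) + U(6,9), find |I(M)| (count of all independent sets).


For a direct sum, |I(M1+M2)| = |I(M1)| * |I(M2)|.
|I(U(3,10))| = sum C(10,k) for k=0..3 = 176.
|I(U(6,9))| = sum C(9,k) for k=0..6 = 466.
Total = 176 * 466 = 82016.

82016


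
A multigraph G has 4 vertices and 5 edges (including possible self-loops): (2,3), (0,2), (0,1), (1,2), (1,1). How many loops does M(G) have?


In a graphic matroid, a loop is a self-loop edge (u,u) with rank 0.
Examining all 5 edges for self-loops...
Self-loops found: (1,1)
Number of loops = 1.

1


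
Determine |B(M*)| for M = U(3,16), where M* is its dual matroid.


The dual of U(r,n) is U(n-r, n) = U(13,16).
Bases of U(13,16) are all (13)-element subsets.
|B(M*)| = C(16,13) = 16! / (13! * 3!) = 560.

560


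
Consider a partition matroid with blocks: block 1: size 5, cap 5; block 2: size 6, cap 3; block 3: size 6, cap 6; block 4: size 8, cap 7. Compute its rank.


Rank of a partition matroid = sum of min(|Si|, ci) for each block.
= min(5,5) + min(6,3) + min(6,6) + min(8,7)
= 5 + 3 + 6 + 7
= 21.

21


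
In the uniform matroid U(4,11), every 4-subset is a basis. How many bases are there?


Bases of U(4,11) are all 4-element subsets of the 11-element ground set.
Number of bases = C(11,4).
(11 choose 4) = 330.

330


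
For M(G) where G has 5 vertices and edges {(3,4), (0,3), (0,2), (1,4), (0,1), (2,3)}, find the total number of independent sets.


An independent set in a graphic matroid is an acyclic edge subset.
G has 5 vertices and 6 edges.
Enumerate all 2^6 = 64 subsets, checking for acyclicity.
Total independent sets = 52.

52


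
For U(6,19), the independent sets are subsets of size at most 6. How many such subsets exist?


Independent sets of U(6,19) are all subsets of size <= 6.
Count = C(19,0) + C(19,1) + C(19,2) + C(19,3) + C(19,4) + C(19,5) + C(19,6)
     = 1 + 19 + 171 + 969 + 3876 + 11628 + 27132
     = 43796.

43796


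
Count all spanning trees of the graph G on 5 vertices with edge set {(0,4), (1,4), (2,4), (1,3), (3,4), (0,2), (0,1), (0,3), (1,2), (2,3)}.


By Kirchhoff's matrix tree theorem, the number of spanning trees equals
the determinant of any cofactor of the Laplacian matrix L.
G has 5 vertices and 10 edges.
Computing the (4 x 4) cofactor determinant gives 125.

125


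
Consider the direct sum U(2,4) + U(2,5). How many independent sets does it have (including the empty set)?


For a direct sum, |I(M1+M2)| = |I(M1)| * |I(M2)|.
|I(U(2,4))| = sum C(4,k) for k=0..2 = 11.
|I(U(2,5))| = sum C(5,k) for k=0..2 = 16.
Total = 11 * 16 = 176.

176


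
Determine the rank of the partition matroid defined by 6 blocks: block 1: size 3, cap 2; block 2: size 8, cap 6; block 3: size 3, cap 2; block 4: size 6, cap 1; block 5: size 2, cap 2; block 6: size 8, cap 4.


Rank of a partition matroid = sum of min(|Si|, ci) for each block.
= min(3,2) + min(8,6) + min(3,2) + min(6,1) + min(2,2) + min(8,4)
= 2 + 6 + 2 + 1 + 2 + 4
= 17.

17


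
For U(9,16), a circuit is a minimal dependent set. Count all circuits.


In U(9,16), circuits are the (10)-element subsets.
Any set of 10 elements is dependent, and removing any one element gives
an independent set of size 9, so it is a minimal dependent set.
Number of circuits = (16 choose 10) = 8008.

8008


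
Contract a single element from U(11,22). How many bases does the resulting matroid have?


Contracting e from U(11,22) gives U(10,21).
Bases of U(10,21) = (21 choose 10) = 352716.

352716


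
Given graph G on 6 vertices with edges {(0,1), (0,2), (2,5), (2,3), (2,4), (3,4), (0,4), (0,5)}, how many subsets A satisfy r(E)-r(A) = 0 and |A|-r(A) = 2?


R(x,y) = sum over A in 2^E of x^(r(E)-r(A)) * y^(|A|-r(A)).
G has 6 vertices, 8 edges. r(E) = 5.
Enumerate all 2^8 = 256 subsets.
Count subsets with r(E)-r(A)=0 and |A|-r(A)=2: 7.

7


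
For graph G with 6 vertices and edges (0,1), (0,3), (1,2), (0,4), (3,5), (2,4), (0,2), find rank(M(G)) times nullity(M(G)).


r(M) = |V| - c = 6 - 1 = 5.
nullity = |E| - r(M) = 7 - 5 = 2.
Product = 5 * 2 = 10.

10


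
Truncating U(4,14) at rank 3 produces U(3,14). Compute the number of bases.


Truncating U(4,14) to rank 3 gives U(3,14).
Bases of U(3,14) are all 3-element subsets of 14 elements.
Number of bases = C(14,3) = 14! / (3! * 11!) = 364.

364


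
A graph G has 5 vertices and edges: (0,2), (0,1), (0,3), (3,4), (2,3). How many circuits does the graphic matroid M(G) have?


A circuit in a graphic matroid = edge set of a simple cycle.
G has 5 vertices and 5 edges.
Enumerating all minimal edge subsets forming cycles...
Total circuits found: 1.

1


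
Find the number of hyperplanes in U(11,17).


Hyperplanes of U(11,17) are flats of rank 10.
In a uniform matroid, these are exactly the (10)-element subsets.
Count = C(17,10) = 17! / (10! * 7!) = 19448.

19448


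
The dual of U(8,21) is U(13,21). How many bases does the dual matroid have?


The dual of U(r,n) is U(n-r, n) = U(13,21).
Bases of U(13,21) are all (13)-element subsets.
|B(M*)| = C(21,13) = 203490.

203490


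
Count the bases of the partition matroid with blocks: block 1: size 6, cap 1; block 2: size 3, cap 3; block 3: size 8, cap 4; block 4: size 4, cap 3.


A basis picks exactly ci elements from block i.
Number of bases = product of C(|Si|, ci).
= C(6,1) * C(3,3) * C(8,4) * C(4,3)
= 6 * 1 * 70 * 4
= 1680.

1680


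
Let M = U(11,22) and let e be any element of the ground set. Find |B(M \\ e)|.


Deleting e from U(11,22) gives U(11,21) since n > r.
Bases of U(11,21) = C(21,11) = 352716.

352716


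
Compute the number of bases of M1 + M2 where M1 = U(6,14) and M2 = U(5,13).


Bases of a direct sum M1 + M2: |B| = |B(M1)| * |B(M2)|.
|B(U(6,14))| = C(14,6) = 3003.
|B(U(5,13))| = C(13,5) = 1287.
Total bases = 3003 * 1287 = 3864861.

3864861


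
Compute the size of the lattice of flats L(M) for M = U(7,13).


Flats of U(7,13): every subset of size < 7 is a flat, plus E itself.
Count = (13 choose 0) + (13 choose 1) + (13 choose 2) + (13 choose 3) + (13 choose 4) + (13 choose 5) + (13 choose 6) + 1
     = 1 + 13 + 78 + 286 + 715 + 1287 + 1716 + 1
     = 4097.

4097


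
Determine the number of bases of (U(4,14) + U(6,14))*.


(M1+M2)* = M1* + M2*.
M1* = U(10,14), bases: C(14,10) = 1001.
M2* = U(8,14), bases: C(14,8) = 3003.
|B(M*)| = 1001 * 3003 = 3006003.

3006003


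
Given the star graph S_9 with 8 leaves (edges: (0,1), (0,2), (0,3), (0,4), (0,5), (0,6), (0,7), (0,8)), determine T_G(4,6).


A star on 9 vertices is a tree with 8 edges.
T(x,y) = x^(8) for any tree.
T(4,6) = 4^8 = 65536.

65536


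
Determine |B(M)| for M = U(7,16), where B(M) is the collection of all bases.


Bases of U(7,16) are all 7-element subsets of the 16-element ground set.
Number of bases = C(16,7).
C(16,7) = 16! / (7! * 9!) = 11440.

11440


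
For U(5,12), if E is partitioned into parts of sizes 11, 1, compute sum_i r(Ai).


r(Ai) = min(|Ai|, 5) for each part.
Sum = min(11,5) + min(1,5)
    = 5 + 1
    = 6.

6


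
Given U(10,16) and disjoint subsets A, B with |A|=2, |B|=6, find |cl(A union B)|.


|A union B| = 2 + 6 = 8 (disjoint).
In U(10,16), cl(S) = S if |S| < 10, else cl(S) = E.
Since 8 < 10, cl(A union B) = A union B.
|cl(A union B)| = 8.

8


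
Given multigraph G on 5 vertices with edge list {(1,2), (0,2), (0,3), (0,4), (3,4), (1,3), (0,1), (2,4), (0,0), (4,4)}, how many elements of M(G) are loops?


In a graphic matroid, a loop is a self-loop edge (u,u) with rank 0.
Examining all 10 edges for self-loops...
Self-loops found: (0,0), (4,4)
Number of loops = 2.

2


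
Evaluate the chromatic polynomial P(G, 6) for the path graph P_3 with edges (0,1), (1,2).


P(P_3, k) = k * (k-1)^(2).
P(6) = 6 * 5^2 = 6 * 25 = 150.

150


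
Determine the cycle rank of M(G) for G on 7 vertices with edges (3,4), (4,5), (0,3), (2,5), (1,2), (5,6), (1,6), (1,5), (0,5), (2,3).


Cycle rank (nullity) = |E| - r(M) = |E| - (|V| - c).
|E| = 10, |V| = 7, c = 1.
Nullity = 10 - (7 - 1) = 10 - 6 = 4.

4


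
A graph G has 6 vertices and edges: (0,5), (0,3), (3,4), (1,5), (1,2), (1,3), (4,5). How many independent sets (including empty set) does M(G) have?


An independent set in a graphic matroid is an acyclic edge subset.
G has 6 vertices and 7 edges.
Enumerate all 2^7 = 128 subsets, checking for acyclicity.
Total independent sets = 108.

108


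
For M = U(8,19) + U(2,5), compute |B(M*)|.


(M1+M2)* = M1* + M2*.
M1* = U(11,19), bases: C(19,11) = 75582.
M2* = U(3,5), bases: C(5,3) = 10.
|B(M*)| = 75582 * 10 = 755820.

755820


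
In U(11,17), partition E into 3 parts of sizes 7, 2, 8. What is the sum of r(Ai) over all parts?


r(Ai) = min(|Ai|, 11) for each part.
Sum = min(7,11) + min(2,11) + min(8,11)
    = 7 + 2 + 8
    = 17.

17


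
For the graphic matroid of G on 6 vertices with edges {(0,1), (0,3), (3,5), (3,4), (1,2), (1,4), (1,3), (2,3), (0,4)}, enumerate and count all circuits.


A circuit in a graphic matroid = edge set of a simple cycle.
G has 6 vertices and 9 edges.
Enumerating all minimal edge subsets forming cycles...
Total circuits found: 12.

12


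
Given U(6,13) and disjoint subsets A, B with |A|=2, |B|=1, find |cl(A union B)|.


|A union B| = 2 + 1 = 3 (disjoint).
In U(6,13), cl(S) = S if |S| < 6, else cl(S) = E.
Since 3 < 6, cl(A union B) = A union B.
|cl(A union B)| = 3.

3


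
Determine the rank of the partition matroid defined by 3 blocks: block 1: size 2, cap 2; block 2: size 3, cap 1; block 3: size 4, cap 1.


Rank of a partition matroid = sum of min(|Si|, ci) for each block.
= min(2,2) + min(3,1) + min(4,1)
= 2 + 1 + 1
= 4.

4


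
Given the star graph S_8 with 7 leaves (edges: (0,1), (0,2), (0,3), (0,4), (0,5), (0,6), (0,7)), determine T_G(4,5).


A star on 8 vertices is a tree with 7 edges.
T(x,y) = x^(7) for any tree.
T(4,5) = 4^7 = 16384.

16384


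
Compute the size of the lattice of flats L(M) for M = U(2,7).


Flats of U(2,7): every subset of size < 2 is a flat, plus E itself.
Count = C(7,0) + C(7,1) + 1
     = 1 + 7 + 1
     = 9.

9


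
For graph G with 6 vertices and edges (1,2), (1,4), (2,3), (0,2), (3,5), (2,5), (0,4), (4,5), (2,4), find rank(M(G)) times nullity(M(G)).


r(M) = |V| - c = 6 - 1 = 5.
nullity = |E| - r(M) = 9 - 5 = 4.
Product = 5 * 4 = 20.

20


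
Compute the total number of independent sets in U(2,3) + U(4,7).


For a direct sum, |I(M1+M2)| = |I(M1)| * |I(M2)|.
|I(U(2,3))| = sum C(3,k) for k=0..2 = 7.
|I(U(4,7))| = sum C(7,k) for k=0..4 = 99.
Total = 7 * 99 = 693.

693


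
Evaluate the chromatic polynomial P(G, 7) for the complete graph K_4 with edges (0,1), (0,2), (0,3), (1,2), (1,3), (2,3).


P(K_4, k) = k(k-1)(k-2)...(k-3).
P(7) = (7) * (6) * (5) * (4) = 840.

840


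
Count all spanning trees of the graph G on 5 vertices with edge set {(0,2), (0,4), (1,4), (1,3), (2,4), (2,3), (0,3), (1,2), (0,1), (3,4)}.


By Kirchhoff's matrix tree theorem, the number of spanning trees equals
the determinant of any cofactor of the Laplacian matrix L.
G has 5 vertices and 10 edges.
Computing the (4 x 4) cofactor determinant gives 125.

125


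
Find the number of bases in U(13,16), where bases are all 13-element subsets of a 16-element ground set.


Bases of U(13,16) are all 13-element subsets of the 16-element ground set.
Number of bases = C(16,13).
C(16,13) = 16! / (13! * 3!) = 560.

560


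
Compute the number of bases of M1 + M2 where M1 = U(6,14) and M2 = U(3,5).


Bases of a direct sum M1 + M2: |B| = |B(M1)| * |B(M2)|.
|B(U(6,14))| = C(14,6) = 3003.
|B(U(3,5))| = C(5,3) = 10.
Total bases = 3003 * 10 = 30030.

30030


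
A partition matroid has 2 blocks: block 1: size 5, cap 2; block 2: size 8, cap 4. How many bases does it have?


A basis picks exactly ci elements from block i.
Number of bases = product of C(|Si|, ci).
= C(5,2) * C(8,4)
= 10 * 70
= 700.

700


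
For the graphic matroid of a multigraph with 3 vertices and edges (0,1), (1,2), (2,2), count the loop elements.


In a graphic matroid, a loop is a self-loop edge (u,u) with rank 0.
Examining all 3 edges for self-loops...
Self-loops found: (2,2)
Number of loops = 1.

1


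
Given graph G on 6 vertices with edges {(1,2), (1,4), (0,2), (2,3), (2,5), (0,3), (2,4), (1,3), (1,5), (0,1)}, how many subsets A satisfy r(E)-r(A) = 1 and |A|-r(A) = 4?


R(x,y) = sum over A in 2^E of x^(r(E)-r(A)) * y^(|A|-r(A)).
G has 6 vertices, 10 edges. r(E) = 5.
Enumerate all 2^10 = 1024 subsets.
Count subsets with r(E)-r(A)=1 and |A|-r(A)=4: 2.

2


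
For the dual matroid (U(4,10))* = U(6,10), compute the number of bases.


The dual of U(r,n) is U(n-r, n) = U(6,10).
Bases of U(6,10) are all (6)-element subsets.
|B(M*)| = C(10,6) = 210.

210


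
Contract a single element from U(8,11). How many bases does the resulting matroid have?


Contracting e from U(8,11) gives U(7,10).
Bases of U(7,10) = C(10,7) = 10! / (7! * 3!) = 120.

120


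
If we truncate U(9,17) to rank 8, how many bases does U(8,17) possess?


Truncating U(9,17) to rank 8 gives U(8,17).
Bases of U(8,17) are all 8-element subsets of 17 elements.
Number of bases = (17 choose 8) = 24310.

24310


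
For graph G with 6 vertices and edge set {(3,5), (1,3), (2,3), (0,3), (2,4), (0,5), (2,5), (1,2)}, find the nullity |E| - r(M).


Cycle rank (nullity) = |E| - r(M) = |E| - (|V| - c).
|E| = 8, |V| = 6, c = 1.
Nullity = 8 - (6 - 1) = 8 - 5 = 3.

3


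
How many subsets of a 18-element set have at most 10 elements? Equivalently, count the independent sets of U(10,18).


Independent sets of U(10,18) are all subsets of size <= 10.
Count = C(18,0) + C(18,1) + C(18,2) + C(18,3) + C(18,4) + C(18,5) + C(18,6) + C(18,7) + C(18,8) + C(18,9) + C(18,10)
     = 1 + 18 + 153 + 816 + 3060 + 8568 + 18564 + 31824 + 43758 + 48620 + 43758
     = 199140.

199140


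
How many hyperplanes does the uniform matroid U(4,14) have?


Hyperplanes of U(4,14) are flats of rank 3.
In a uniform matroid, these are exactly the (3)-element subsets.
Count = C(14,3) = 14! / (3! * 11!) = 364.

364


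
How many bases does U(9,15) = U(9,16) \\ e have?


Deleting e from U(9,16) gives U(9,15) since n > r.
Bases of U(9,15) = C(15,9) = 5005.

5005


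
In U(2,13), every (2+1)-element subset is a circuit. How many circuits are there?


In U(2,13), circuits are the (3)-element subsets.
Any set of 3 elements is dependent, and removing any one element gives
an independent set of size 2, so it is a minimal dependent set.
Number of circuits = C(13,3) = 13! / (3! * 10!) = 286.

286


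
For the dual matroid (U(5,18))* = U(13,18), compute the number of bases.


The dual of U(r,n) is U(n-r, n) = U(13,18).
Bases of U(13,18) are all (13)-element subsets.
|B(M*)| = (18 choose 13) = 8568.

8568


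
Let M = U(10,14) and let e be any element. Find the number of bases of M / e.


Contracting e from U(10,14) gives U(9,13).
Bases of U(9,13) = (13 choose 9) = 715.

715


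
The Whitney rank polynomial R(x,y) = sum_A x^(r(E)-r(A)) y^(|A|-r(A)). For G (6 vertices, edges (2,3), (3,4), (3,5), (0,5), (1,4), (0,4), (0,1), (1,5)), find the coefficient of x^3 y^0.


R(x,y) = sum over A in 2^E of x^(r(E)-r(A)) * y^(|A|-r(A)).
G has 6 vertices, 8 edges. r(E) = 5.
Enumerate all 2^8 = 256 subsets.
Count subsets with r(E)-r(A)=3 and |A|-r(A)=0: 28.

28


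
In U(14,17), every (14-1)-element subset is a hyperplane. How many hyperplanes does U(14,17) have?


Hyperplanes of U(14,17) are flats of rank 13.
In a uniform matroid, these are exactly the (13)-element subsets.
Count = C(17,13) = 17! / (13! * 4!) = 2380.

2380


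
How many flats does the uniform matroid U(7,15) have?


Flats of U(7,15): every subset of size < 7 is a flat, plus E itself.
Count = (15 choose 0) + (15 choose 1) + (15 choose 2) + (15 choose 3) + (15 choose 4) + (15 choose 5) + (15 choose 6) + 1
     = 1 + 15 + 105 + 455 + 1365 + 3003 + 5005 + 1
     = 9950.

9950


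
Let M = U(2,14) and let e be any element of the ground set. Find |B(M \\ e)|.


Deleting e from U(2,14) gives U(2,13) since n > r.
Bases of U(2,13) = (13 choose 2) = 78.

78


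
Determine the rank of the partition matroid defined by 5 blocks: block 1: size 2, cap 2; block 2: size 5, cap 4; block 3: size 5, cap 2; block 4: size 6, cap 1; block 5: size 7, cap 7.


Rank of a partition matroid = sum of min(|Si|, ci) for each block.
= min(2,2) + min(5,4) + min(5,2) + min(6,1) + min(7,7)
= 2 + 4 + 2 + 1 + 7
= 16.

16


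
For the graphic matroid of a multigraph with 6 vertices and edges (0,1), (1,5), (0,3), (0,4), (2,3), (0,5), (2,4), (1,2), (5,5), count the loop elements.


In a graphic matroid, a loop is a self-loop edge (u,u) with rank 0.
Examining all 9 edges for self-loops...
Self-loops found: (5,5)
Number of loops = 1.

1


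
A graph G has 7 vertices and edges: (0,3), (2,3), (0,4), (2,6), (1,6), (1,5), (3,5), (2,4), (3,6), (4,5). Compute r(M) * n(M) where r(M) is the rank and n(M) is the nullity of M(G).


r(M) = |V| - c = 7 - 1 = 6.
nullity = |E| - r(M) = 10 - 6 = 4.
Product = 6 * 4 = 24.

24


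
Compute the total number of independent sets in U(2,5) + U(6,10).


For a direct sum, |I(M1+M2)| = |I(M1)| * |I(M2)|.
|I(U(2,5))| = sum C(5,k) for k=0..2 = 16.
|I(U(6,10))| = sum C(10,k) for k=0..6 = 848.
Total = 16 * 848 = 13568.

13568


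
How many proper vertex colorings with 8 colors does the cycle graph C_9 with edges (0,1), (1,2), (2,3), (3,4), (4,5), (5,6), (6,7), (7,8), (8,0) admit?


P(C_9, k) = (k-1)^9 + (-1)^9*(k-1).
P(8) = (7)^9 - 7
= 40353607 - 7 = 40353600.

40353600


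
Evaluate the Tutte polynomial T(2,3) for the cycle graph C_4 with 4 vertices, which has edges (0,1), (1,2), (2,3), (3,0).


T(C_4; x,y) = x + x^2 + ... + x^(3) + y.
T(2,3) = 2^1 + 2^2 + 2^3 + 3
= 2 + 4 + 8 + 3
= 17.

17


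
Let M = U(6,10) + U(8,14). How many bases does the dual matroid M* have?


(M1+M2)* = M1* + M2*.
M1* = U(4,10), bases: C(10,4) = 210.
M2* = U(6,14), bases: C(14,6) = 3003.
|B(M*)| = 210 * 3003 = 630630.

630630


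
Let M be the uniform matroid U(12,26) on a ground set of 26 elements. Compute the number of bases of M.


Bases of U(12,26) are all 12-element subsets of the 26-element ground set.
Number of bases = C(26,12).
C(26,12) = 26! / (12! * 14!) = 9657700.

9657700


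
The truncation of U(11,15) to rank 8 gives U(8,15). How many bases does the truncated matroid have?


Truncating U(11,15) to rank 8 gives U(8,15).
Bases of U(8,15) are all 8-element subsets of 15 elements.
Number of bases = C(15,8) = 15! / (8! * 7!) = 6435.

6435


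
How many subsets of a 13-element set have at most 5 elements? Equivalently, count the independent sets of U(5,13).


Independent sets of U(5,13) are all subsets of size <= 5.
Count = (13 choose 0) + (13 choose 1) + (13 choose 2) + (13 choose 3) + (13 choose 4) + (13 choose 5)
     = 1 + 13 + 78 + 286 + 715 + 1287
     = 2380.

2380


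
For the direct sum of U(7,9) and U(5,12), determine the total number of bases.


Bases of a direct sum M1 + M2: |B| = |B(M1)| * |B(M2)|.
|B(U(7,9))| = C(9,7) = 36.
|B(U(5,12))| = C(12,5) = 792.
Total bases = 36 * 792 = 28512.

28512


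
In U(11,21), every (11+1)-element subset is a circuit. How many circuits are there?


In U(11,21), circuits are the (12)-element subsets.
Any set of 12 elements is dependent, and removing any one element gives
an independent set of size 11, so it is a minimal dependent set.
Number of circuits = (21 choose 12) = 293930.

293930


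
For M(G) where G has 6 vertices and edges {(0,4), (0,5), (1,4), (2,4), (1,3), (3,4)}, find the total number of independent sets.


An independent set in a graphic matroid is an acyclic edge subset.
G has 6 vertices and 6 edges.
Enumerate all 2^6 = 64 subsets, checking for acyclicity.
Total independent sets = 56.

56


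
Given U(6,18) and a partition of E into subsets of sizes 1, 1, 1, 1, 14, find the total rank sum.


r(Ai) = min(|Ai|, 6) for each part.
Sum = min(1,6) + min(1,6) + min(1,6) + min(1,6) + min(14,6)
    = 1 + 1 + 1 + 1 + 6
    = 10.

10


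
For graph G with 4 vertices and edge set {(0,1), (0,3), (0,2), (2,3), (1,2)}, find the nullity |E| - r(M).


Cycle rank (nullity) = |E| - r(M) = |E| - (|V| - c).
|E| = 5, |V| = 4, c = 1.
Nullity = 5 - (4 - 1) = 5 - 3 = 2.

2


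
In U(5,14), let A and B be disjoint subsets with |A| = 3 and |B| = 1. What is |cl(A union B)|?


|A union B| = 3 + 1 = 4 (disjoint).
In U(5,14), cl(S) = S if |S| < 5, else cl(S) = E.
Since 4 < 5, cl(A union B) = A union B.
|cl(A union B)| = 4.

4


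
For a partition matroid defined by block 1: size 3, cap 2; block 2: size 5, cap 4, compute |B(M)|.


A basis picks exactly ci elements from block i.
Number of bases = product of C(|Si|, ci).
= C(3,2) * C(5,4)
= 3 * 5
= 15.

15


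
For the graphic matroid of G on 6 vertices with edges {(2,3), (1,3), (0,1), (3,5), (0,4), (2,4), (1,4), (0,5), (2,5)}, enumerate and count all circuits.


A circuit in a graphic matroid = edge set of a simple cycle.
G has 6 vertices and 9 edges.
Enumerating all minimal edge subsets forming cycles...
Total circuits found: 14.

14


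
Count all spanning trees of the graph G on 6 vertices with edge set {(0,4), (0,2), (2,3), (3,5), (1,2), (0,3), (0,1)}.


By Kirchhoff's matrix tree theorem, the number of spanning trees equals
the determinant of any cofactor of the Laplacian matrix L.
G has 6 vertices and 7 edges.
Computing the (5 x 5) cofactor determinant gives 8.

8


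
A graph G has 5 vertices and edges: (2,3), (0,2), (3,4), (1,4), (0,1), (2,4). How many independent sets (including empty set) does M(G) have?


An independent set in a graphic matroid is an acyclic edge subset.
G has 5 vertices and 6 edges.
Enumerate all 2^6 = 64 subsets, checking for acyclicity.
Total independent sets = 52.

52


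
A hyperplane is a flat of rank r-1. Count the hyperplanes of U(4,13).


Hyperplanes of U(4,13) are flats of rank 3.
In a uniform matroid, these are exactly the (3)-element subsets.
Count = (13 choose 3) = 286.

286


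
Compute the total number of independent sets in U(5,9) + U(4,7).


For a direct sum, |I(M1+M2)| = |I(M1)| * |I(M2)|.
|I(U(5,9))| = sum C(9,k) for k=0..5 = 382.
|I(U(4,7))| = sum C(7,k) for k=0..4 = 99.
Total = 382 * 99 = 37818.

37818


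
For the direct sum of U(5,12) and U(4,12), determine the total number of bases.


Bases of a direct sum M1 + M2: |B| = |B(M1)| * |B(M2)|.
|B(U(5,12))| = C(12,5) = 792.
|B(U(4,12))| = C(12,4) = 495.
Total bases = 792 * 495 = 392040.

392040


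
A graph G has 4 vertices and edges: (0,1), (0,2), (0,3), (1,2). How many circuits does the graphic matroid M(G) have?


A circuit in a graphic matroid = edge set of a simple cycle.
G has 4 vertices and 4 edges.
Enumerating all minimal edge subsets forming cycles...
Total circuits found: 1.

1


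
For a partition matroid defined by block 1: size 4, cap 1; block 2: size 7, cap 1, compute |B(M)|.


A basis picks exactly ci elements from block i.
Number of bases = product of C(|Si|, ci).
= C(4,1) * C(7,1)
= 4 * 7
= 28.

28


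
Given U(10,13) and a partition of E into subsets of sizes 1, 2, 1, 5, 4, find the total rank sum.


r(Ai) = min(|Ai|, 10) for each part.
Sum = min(1,10) + min(2,10) + min(1,10) + min(5,10) + min(4,10)
    = 1 + 2 + 1 + 5 + 4
    = 13.

13


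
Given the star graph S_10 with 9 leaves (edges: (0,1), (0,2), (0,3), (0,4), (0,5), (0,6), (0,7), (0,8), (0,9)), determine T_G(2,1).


A star on 10 vertices is a tree with 9 edges.
T(x,y) = x^(9) for any tree.
T(2,1) = 2^9 = 512.

512


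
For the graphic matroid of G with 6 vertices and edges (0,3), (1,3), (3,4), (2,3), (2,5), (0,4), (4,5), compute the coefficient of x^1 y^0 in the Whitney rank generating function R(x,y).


R(x,y) = sum over A in 2^E of x^(r(E)-r(A)) * y^(|A|-r(A)).
G has 6 vertices, 7 edges. r(E) = 5.
Enumerate all 2^7 = 128 subsets.
Count subsets with r(E)-r(A)=1 and |A|-r(A)=0: 30.

30


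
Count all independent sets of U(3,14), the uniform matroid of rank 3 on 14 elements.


Independent sets of U(3,14) are all subsets of size <= 3.
Count = C(14,0) + C(14,1) + C(14,2) + C(14,3)
     = 1 + 14 + 91 + 364
     = 470.

470
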